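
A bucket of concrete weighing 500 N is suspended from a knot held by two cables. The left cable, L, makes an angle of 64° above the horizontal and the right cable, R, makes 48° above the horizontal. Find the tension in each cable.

ΣF_x = 0: −T_L·cos64° + T_R·cos48° = 0 → T_R = 0.655135·T_L.
ΣF_y = 0: T_L·sin64° + T_R·sin48° = 500.
Substitute: T_L·(0.898794 + 0.655135·0.743145) = 500 → T_L = 360.84 ≈ 360.8 N.
Then T_R = 0.655135 × 360.84 = 236.4 N.

T_L = 360.8 N, T_R = 236.4 N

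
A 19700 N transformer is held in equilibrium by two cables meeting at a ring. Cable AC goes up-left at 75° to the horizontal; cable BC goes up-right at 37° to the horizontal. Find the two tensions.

T_AC = 16970 N, T_BC = 5499 N

ΣF_x = 0: −T_AC·cos75° + T_BC·cos37° = 0 → T_BC = 0.324077·T_AC.
ΣF_y = 0: T_AC·sin75° + T_BC·sin37° = 19700.
Substitute: T_AC·(0.965926 + 0.324077·0.601815) = 19700 → T_AC = 16968.7 ≈ 16970 N.
Then T_BC = 0.324077 × 16968.7 = 5499 N.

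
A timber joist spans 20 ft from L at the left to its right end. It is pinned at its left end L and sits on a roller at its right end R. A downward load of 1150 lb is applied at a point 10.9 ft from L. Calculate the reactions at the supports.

Moments about L: R_y·20 − 1150·10.9 = 0 → R_y = 12535/20 = 626.75 ≈ 626.8 lb.
ΣF_y = 0: L_y + 626.75 − 1150 = 0 → L_y = 523.2 lb.
ΣF_x = 0: no horizontal applied forces, so L_x = 0.

L_x = 0, L_y = 523.2 lb, R_y = 626.8 lb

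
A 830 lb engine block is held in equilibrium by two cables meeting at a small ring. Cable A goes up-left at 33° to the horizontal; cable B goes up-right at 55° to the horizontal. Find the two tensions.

T_A = 476.4 lb, T_B = 696.5 lb

ΣF_x = 0: −T_A·cos33° + T_B·cos55° = 0 → T_B = 1.46218·T_A.
ΣF_y = 0: T_A·sin33° + T_B·sin55° = 830.
Substitute: T_A·(0.544639 + 1.46218·0.819152) = 830 → T_A = 476.358 ≈ 476.4 lb.
Then T_B = 1.46218 × 476.358 = 696.5 lb.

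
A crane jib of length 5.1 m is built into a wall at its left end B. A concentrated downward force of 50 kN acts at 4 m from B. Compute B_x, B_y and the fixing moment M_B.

ΣF_x = 0: B_x = 0.
ΣF_y = 0: B_y − 50 = 0 → B_y = 50.00 kN.
ΣM about B: M_B − 50·4 = 0 → M_B = 200.0 kN·m.

B_x = 0, B_y = 50.00 kN, M_B = 200.0 kN·m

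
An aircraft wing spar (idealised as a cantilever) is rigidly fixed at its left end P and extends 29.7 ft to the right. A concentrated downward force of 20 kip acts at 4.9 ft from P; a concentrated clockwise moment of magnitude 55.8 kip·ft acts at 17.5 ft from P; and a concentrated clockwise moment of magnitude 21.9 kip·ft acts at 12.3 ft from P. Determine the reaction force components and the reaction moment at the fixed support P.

P_x = 0, P_y = 20.00 kip, M_P = 175.7 kip·ft

ΣF_x = 0: P_x = 0.
ΣF_y = 0: P_y − 20 = 0 → P_y = 20.00 kip.
ΣM about P: M_P − 20·4.9 − 55.8 − 21.9 = 0 → M_P = 175.7 kip·ft.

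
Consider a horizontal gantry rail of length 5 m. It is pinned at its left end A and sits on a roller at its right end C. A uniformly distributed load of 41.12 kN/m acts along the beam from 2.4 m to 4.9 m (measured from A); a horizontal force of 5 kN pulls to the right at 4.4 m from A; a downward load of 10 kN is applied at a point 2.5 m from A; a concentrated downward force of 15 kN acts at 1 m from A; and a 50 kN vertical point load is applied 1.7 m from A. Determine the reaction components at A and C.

Resultant of the distributed load: 41.12 × 2.5 = 102.8 kN at 3.65 m from A.
Moments about A: C_y·5 − (41.12·2.5)·3.65 − 10·2.5 − 15·1 − 50·1.7 = 0 → C_y = 500.22/5 = 100.044 ≈ 100.0 kN.
ΣF_y = 0: A_y + 100.044 − 41.12·2.5 − 10 − 15 − 50 = 0 → A_y = 77.76 kN.
ΣF_x = 0: A_x + 5 = 0 → A_x = -5.000 kN.

A_x = -5.000 kN, A_y = 77.76 kN, C_y = 100.0 kN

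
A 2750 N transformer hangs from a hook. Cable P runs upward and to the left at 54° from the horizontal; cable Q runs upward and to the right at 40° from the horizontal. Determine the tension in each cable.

ΣF_x = 0: −T_P·cos54° + T_Q·cos40° = 0 → T_Q = 0.767299·T_P.
ΣF_y = 0: T_P·sin54° + T_Q·sin40° = 2750.
Substitute: T_P·(0.809017 + 0.767299·0.642788) = 2750 → T_P = 2111.77 ≈ 2112 N.
Then T_Q = 0.767299 × 2111.77 = 1620 N.

T_P = 2112 N, T_Q = 1620 N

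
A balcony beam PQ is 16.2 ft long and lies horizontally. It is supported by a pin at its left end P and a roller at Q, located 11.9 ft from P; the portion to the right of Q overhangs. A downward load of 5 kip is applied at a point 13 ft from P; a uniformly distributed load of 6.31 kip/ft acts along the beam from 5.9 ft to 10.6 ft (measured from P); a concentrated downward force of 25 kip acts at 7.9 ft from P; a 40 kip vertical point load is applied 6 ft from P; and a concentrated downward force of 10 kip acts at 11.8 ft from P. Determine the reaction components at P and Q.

P_x = 0, P_y = 36.95 kip, Q_y = 72.70 kip

Resultant of the distributed load: 6.31 × 4.7 = 29.657 kip at 8.25 ft from P.
Taking moments about P: Q_y·11.9 − 5·13 − (6.31·4.7)·8.25 − 25·7.9 − 40·6 − 10·11.8 = 0 → Q_y = 865.17025/11.9 = 72.7034 ≈ 72.70 kip.
ΣF_y = 0: P_y + 72.7034 − 5 − 6.31·4.7 − 25 − 40 − 10 = 0 → P_y = 36.95 kip.
ΣF_x = 0: no horizontal applied forces, so P_x = 0.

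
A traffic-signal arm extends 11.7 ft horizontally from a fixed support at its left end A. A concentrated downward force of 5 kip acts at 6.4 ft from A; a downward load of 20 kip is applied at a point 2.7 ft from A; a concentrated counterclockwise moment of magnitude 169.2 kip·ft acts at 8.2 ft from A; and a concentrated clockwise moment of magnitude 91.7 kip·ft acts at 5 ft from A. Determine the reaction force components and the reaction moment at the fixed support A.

A_x = 0, A_y = 25.00 kip, M_A = 8.500 kip·ft

ΣF_x = 0: A_x = 0.
ΣF_y = 0: A_y − 5 − 20 = 0 → A_y = 25.00 kip.
ΣM about A: M_A − 5·6.4 − 20·2.7 + 169.2 − 91.7 = 0 → M_A = 8.500 kip·ft.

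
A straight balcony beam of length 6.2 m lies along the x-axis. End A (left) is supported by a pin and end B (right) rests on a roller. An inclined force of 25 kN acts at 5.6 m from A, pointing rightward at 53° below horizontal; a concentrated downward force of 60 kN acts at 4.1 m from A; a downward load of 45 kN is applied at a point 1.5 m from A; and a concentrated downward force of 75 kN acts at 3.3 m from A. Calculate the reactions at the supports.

A_x = -15.05 kN, A_y = 91.45 kN, B_y = 108.5 kN

Moments about A: B_y·6.2 − 25·sin53°·5.6 − 60·4.1 − 45·1.5 − 75·3.3 = 0 → B_y = 672.809/6.2 = 108.518 ≈ 108.5 kN.
ΣF_y = 0: A_y + 108.518 − 25·sin53° − 60 − 45 − 75 = 0 → A_y = 91.45 kN.
ΣF_x = 0: A_x + 25·cos53° = 0 → A_x = -15.05 kN.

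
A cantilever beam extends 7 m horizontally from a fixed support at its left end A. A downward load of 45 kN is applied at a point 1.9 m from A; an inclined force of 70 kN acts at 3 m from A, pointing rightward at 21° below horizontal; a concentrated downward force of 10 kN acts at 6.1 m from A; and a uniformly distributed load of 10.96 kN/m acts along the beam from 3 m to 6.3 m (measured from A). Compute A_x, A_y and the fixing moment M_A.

Resultant of the distributed load: 10.96 × 3.3 = 36.168 kN at 4.65 m from A.
ΣF_x = 0: A_x + 70·cos21° = 0 → A_x = -65.35 kN.
ΣF_y = 0: A_y − 45 − 70·sin21° − 10 − 10.96·3.3 = 0 → A_y = 116.3 kN.
ΣM about A: M_A − 45·1.9 − 70·sin21°·3 − 10·6.1 − (10.96·3.3)·4.65 = 0 → M_A = 389.9 kN·m.

A_x = -65.35 kN, A_y = 116.3 kN, M_A = 389.9 kN·m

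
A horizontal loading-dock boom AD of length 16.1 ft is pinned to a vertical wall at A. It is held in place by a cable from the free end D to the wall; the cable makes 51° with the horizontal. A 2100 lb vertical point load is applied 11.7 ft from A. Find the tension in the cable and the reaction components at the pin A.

T = 1964 lb, A_x = 1236 lb, A_y = 573.9 lb

ΣM about A: T·sin51°·16.1 − 2100·11.7 = 0 → T = 24570/(16.1·0.777146) = 1963.71 ≈ 1964 lb.
ΣF_x = 0: A_x − T·cos51° = 0 → A_x = 1963.71 × 0.62932 = 1236 lb.
ΣF_y = 0: A_y + T·sin51° − 2100 = 0 → A_y = 2100 − 1963.71 × 0.777146 = 573.9 lb.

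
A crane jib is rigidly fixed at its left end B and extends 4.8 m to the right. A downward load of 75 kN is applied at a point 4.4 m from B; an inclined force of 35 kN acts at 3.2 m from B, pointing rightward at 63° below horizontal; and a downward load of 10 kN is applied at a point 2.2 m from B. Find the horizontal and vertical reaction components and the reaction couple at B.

B_x = -15.89 kN, B_y = 116.2 kN, M_B = 451.8 kN·m

ΣF_x = 0: B_x + 35·cos63° = 0 → B_x = -15.89 kN.
ΣF_y = 0: B_y − 75 − 35·sin63° − 10 = 0 → B_y = 116.2 kN.
ΣM about B: M_B − 75·4.4 − 35·sin63°·3.2 − 10·2.2 = 0 → M_B = 451.8 kN·m.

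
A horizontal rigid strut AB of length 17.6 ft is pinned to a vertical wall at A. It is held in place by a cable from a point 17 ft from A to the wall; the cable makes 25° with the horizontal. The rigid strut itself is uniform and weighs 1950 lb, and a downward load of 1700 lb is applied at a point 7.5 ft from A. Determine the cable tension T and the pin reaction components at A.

ΣM about A: T·sin25°·17 − 1950·8.8 − 1700·7.5 = 0 → T = 29910/(17·0.422618) = 4163.13 ≈ 4163 lb.
ΣF_x = 0: A_x − T·cos25° = 0 → A_x = 4163.13 × 0.906308 = 3773 lb.
ΣF_y = 0: A_y + T·sin25° − 1950 − 1700 = 0 → A_y = 3650 − 4163.13 × 0.422618 = 1891 lb.

T = 4163 lb, A_x = 3773 lb, A_y = 1891 lb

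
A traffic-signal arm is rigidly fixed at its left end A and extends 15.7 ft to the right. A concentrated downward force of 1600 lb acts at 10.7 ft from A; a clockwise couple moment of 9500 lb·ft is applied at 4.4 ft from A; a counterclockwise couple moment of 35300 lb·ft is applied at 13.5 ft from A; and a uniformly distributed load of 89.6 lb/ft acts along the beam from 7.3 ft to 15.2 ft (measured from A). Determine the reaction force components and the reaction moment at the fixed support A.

Resultant of the distributed load: 89.6 × 7.9 = 707.84 lb at 11.25 ft from A.
ΣF_x = 0: A_x = 0.
ΣF_y = 0: A_y − 1600 − 89.6·7.9 = 0 → A_y = 2308 lb.
ΣM about A: M_A − 1600·10.7 − 9500 + 35300 − (89.6·7.9)·11.25 = 0 → M_A = -716.8 lb·ft.

A_x = 0, A_y = 2308 lb, M_A = -716.8 lb·ft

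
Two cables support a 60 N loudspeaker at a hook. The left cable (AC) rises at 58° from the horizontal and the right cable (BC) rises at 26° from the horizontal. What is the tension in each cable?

ΣF_x = 0: −T_AC·cos58° + T_BC·cos26° = 0 → T_BC = 0.589589·T_AC.
ΣF_y = 0: T_AC·sin58° + T_BC·sin26° = 60.
Substitute: T_AC·(0.848048 + 0.589589·0.438371) = 60 → T_AC = 54.2247 ≈ 54.22 N.
Then T_BC = 0.589589 × 54.2247 = 31.97 N.

T_AC = 54.22 N, T_BC = 31.97 N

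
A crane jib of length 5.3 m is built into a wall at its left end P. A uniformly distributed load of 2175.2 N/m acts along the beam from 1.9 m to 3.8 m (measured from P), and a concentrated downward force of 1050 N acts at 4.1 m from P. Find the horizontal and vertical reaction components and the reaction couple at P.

P_x = 0, P_y = 5183 N, M_P = 16080 N·m

Resultant of the distributed load: 2175.2 × 1.9 = 4132.88 N at 2.85 m from P.
ΣF_x = 0: P_x = 0.
ΣF_y = 0: P_y − 2175.2·1.9 − 1050 = 0 → P_y = 5183 N.
ΣM about P: M_P − (2175.2·1.9)·2.85 − 1050·4.1 = 0 → M_P = 16080 N·m.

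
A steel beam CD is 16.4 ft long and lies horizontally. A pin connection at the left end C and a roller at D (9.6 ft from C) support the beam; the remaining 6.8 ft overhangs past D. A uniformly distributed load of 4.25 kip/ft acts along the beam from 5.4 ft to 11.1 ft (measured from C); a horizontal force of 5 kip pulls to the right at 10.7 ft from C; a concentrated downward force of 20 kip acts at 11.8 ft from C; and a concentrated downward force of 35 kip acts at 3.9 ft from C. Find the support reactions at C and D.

C_x = -5.000 kip, C_y = 19.60 kip, D_y = 59.62 kip

Resultant of the distributed load: 4.25 × 5.7 = 24.225 kip at 8.25 ft from C.
Taking moments about C: D_y·9.6 − (4.25·5.7)·8.25 − 20·11.8 − 35·3.9 = 0 → D_y = 572.35625/9.6 = 59.6204 ≈ 59.62 kip.
ΣF_y = 0: C_y + 59.6204 − 4.25·5.7 − 20 − 35 = 0 → C_y = 19.60 kip.
ΣF_x = 0: C_x + 5 = 0 → C_x = -5.000 kip.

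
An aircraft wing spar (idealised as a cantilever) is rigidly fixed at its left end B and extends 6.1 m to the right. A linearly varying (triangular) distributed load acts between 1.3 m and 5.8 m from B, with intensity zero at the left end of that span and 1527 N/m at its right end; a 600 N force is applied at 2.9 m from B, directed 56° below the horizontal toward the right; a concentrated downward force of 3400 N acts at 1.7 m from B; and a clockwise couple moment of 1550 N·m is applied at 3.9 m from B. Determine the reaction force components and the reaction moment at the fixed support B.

B_x = -335.5 N, B_y = 7333 N, M_B = 23550 N·m

Resultant of the triangular load: ½ × 1527 × 4.5 = 3435.75 N, acting at 4.3 m from B (one-third of the span from the peak).
ΣF_x = 0: B_x + 600·cos56° = 0 → B_x = -335.5 N.
ΣF_y = 0: B_y − ½·1527·4.5 − 600·sin56° − 3400 = 0 → B_y = 7333 N.
ΣM about B: M_B − (½·1527·4.5)·4.3 − 600·sin56°·2.9 − 3400·1.7 − 1550 = 0 → M_B = 23550 N·m.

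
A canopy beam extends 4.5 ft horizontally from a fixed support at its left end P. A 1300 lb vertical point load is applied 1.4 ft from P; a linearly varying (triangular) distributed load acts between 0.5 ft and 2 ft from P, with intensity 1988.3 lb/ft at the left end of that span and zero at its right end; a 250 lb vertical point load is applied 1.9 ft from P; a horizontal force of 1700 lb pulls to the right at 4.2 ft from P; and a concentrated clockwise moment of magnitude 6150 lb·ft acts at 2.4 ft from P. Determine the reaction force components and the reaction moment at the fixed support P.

Resultant of the triangular load: ½ × 1988.3 × 1.5 = 1491.225 lb, acting at 1 ft from P (one-third of the span from the peak).
ΣF_x = 0: P_x + 1700 = 0 → P_x = -1700 lb.
ΣF_y = 0: P_y − 1300 − ½·1988.3·1.5 − 250 = 0 → P_y = 3041 lb.
ΣM about P: M_P − 1300·1.4 − (½·1988.3·1.5)·1 − 250·1.9 − 6150 = 0 → M_P = 9936 lb·ft.

P_x = -1700 lb, P_y = 3041 lb, M_P = 9936 lb·ft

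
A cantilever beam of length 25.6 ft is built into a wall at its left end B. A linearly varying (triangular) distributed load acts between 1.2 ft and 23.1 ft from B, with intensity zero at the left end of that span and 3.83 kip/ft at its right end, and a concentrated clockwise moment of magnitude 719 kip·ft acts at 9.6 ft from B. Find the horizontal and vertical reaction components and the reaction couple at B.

Resultant of the triangular load: ½ × 3.83 × 21.9 = 41.9385 kip, acting at 15.8 ft from B (one-third of the span from the peak).
ΣF_x = 0: B_x = 0.
ΣF_y = 0: B_y − ½·3.83·21.9 = 0 → B_y = 41.94 kip.
ΣM about B: M_B − (½·3.83·21.9)·15.8 − 719 = 0 → M_B = 1382 kip·ft.

B_x = 0, B_y = 41.94 kip, M_B = 1382 kip·ft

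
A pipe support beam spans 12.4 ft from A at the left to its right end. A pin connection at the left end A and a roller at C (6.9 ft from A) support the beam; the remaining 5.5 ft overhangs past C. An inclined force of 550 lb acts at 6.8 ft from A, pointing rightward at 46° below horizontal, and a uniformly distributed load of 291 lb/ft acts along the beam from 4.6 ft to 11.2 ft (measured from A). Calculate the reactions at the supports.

A_x = -382.1 lb, A_y = -272.6 lb, C_y = 2589 lb

Resultant of the distributed load: 291 × 6.6 = 1920.6 lb at 7.9 ft from A.
Moments about A: C_y·6.9 − 550·sin46°·6.8 − (291·6.6)·7.9 = 0 → C_y = 17863.1/6.9 = 2588.86 ≈ 2589 lb.
ΣF_y = 0: A_y + 2588.86 − 550·sin46° − 291·6.6 = 0 → A_y = -272.6 lb.
ΣF_x = 0: A_x + 550·cos46° = 0 → A_x = -382.1 lb.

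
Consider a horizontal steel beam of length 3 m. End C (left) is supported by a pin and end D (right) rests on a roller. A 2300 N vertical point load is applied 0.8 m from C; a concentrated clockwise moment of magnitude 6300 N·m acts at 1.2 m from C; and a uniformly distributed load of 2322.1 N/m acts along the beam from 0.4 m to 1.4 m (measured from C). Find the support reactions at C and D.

C_x = 0, C_y = 1212 N, D_y = 3410 N

Resultant of the distributed load: 2322.1 × 1 = 2322.1 N at 0.9 m from C.
Taking moments about C: D_y·3 − 2300·0.8 − 6300 − (2322.1·1)·0.9 = 0 → D_y = 10229.89/3 = 3409.96 ≈ 3410 N.
ΣF_y = 0: C_y + 3409.96 − 2300 − 2322.1·1 = 0 → C_y = 1212 N.
ΣF_x = 0: no horizontal applied forces, so C_x = 0.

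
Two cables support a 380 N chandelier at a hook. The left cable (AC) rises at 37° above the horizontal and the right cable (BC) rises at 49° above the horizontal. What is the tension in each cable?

ΣF_x = 0: −T_AC·cos37° + T_BC·cos49° = 0 → T_BC = 1.21732·T_AC.
ΣF_y = 0: T_AC·sin37° + T_BC·sin49° = 380.
Substitute: T_AC·(0.601815 + 1.21732·0.75471) = 380 → T_AC = 249.911 ≈ 249.9 N.
Then T_BC = 1.21732 × 249.911 = 304.2 N.

T_AC = 249.9 N, T_BC = 304.2 N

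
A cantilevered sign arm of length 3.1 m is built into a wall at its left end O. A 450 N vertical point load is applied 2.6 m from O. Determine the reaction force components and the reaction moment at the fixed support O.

O_x = 0, O_y = 450.0 N, M_O = 1170 N·m

ΣF_x = 0: O_x = 0.
ΣF_y = 0: O_y − 450 = 0 → O_y = 450.0 N.
ΣM about O: M_O − 450·2.6 = 0 → M_O = 1170 N·m.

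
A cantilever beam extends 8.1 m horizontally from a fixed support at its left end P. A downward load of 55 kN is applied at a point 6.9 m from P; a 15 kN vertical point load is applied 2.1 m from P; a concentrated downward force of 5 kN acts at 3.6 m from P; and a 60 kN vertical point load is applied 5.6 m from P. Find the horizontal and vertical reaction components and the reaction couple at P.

ΣF_x = 0: P_x = 0.
ΣF_y = 0: P_y − 55 − 15 − 5 − 60 = 0 → P_y = 135.0 kN.
ΣM about P: M_P − 55·6.9 − 15·2.1 − 5·3.6 − 60·5.6 = 0 → M_P = 765.0 kN·m.

P_x = 0, P_y = 135.0 kN, M_P = 765.0 kN·m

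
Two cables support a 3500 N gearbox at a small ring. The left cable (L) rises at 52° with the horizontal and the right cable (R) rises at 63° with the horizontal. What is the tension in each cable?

T_L = 1753 N, T_R = 2378 N

ΣF_x = 0: −T_L·cos52° + T_R·cos63° = 0 → T_R = 1.35611·T_L.
ΣF_y = 0: T_L·sin52° + T_R·sin63° = 3500.
Substitute: T_L·(0.788011 + 1.35611·0.891007) = 3500 → T_L = 1753.23 ≈ 1753 N.
Then T_R = 1.35611 × 1753.23 = 2378 N.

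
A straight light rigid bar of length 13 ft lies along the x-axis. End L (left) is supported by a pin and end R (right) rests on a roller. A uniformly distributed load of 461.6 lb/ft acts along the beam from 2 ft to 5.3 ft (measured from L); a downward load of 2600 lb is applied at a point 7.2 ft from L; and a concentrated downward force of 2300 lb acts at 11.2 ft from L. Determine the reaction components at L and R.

Resultant of the distributed load: 461.6 × 3.3 = 1523.28 lb at 3.65 ft from L.
ΣM about L: R_y·13 − (461.6·3.3)·3.65 − 2600·7.2 − 2300·11.2 = 0 → R_y = 50039.972/13 = 3849.23 ≈ 3849 lb.
ΣF_y = 0: L_y + 3849.23 − 461.6·3.3 − 2600 − 2300 = 0 → L_y = 2574 lb.
ΣF_x = 0: no horizontal applied forces, so L_x = 0.

L_x = 0, L_y = 2574 lb, R_y = 3849 lb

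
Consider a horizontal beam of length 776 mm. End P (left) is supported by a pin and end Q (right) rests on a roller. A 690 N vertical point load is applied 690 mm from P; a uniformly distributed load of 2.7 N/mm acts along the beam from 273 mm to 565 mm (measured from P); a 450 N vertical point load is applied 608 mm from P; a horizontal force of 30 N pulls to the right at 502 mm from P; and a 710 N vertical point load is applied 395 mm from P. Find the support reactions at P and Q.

Resultant of the distributed load: 2.7 × 292 = 788.4 N at 419 mm from P.
Moments about P: Q_y·776 − 690·690 − (2.7·292)·419 − 450·608 − 710·395 = 0 → Q_y = 1360489.6/776 = 1753.21 ≈ 1753 N.
ΣF_y = 0: P_y + 1753.21 − 690 − 2.7·292 − 450 − 710 = 0 → P_y = 885.2 N.
ΣF_x = 0: P_x + 30 = 0 → P_x = -30.00 N.

P_x = -30.00 N, P_y = 885.2 N, Q_y = 1753 N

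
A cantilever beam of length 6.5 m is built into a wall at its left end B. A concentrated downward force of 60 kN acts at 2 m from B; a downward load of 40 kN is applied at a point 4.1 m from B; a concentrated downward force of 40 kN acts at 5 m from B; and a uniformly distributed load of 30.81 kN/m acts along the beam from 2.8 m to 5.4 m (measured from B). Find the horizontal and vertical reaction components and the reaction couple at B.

B_x = 0, B_y = 220.1 kN, M_B = 812.4 kN·m

Resultant of the distributed load: 30.81 × 2.6 = 80.106 kN at 4.1 m from B.
ΣF_x = 0: B_x = 0.
ΣF_y = 0: B_y − 60 − 40 − 40 − 30.81·2.6 = 0 → B_y = 220.1 kN.
ΣM about B: M_B − 60·2 − 40·4.1 − 40·5 − (30.81·2.6)·4.1 = 0 → M_B = 812.4 kN·m.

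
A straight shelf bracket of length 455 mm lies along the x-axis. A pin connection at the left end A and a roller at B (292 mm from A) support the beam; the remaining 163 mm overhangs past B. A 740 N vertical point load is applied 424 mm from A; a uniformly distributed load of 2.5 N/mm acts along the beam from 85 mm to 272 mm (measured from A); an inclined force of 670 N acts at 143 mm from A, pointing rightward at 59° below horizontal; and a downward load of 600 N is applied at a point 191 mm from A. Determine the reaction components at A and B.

A_x = -345.1 N, A_y = 347.8 N, B_y = 2034 N

Resultant of the distributed load: 2.5 × 187 = 467.5 N at 178.5 mm from A.
Moments about A: B_y·292 − 740·424 − (2.5·187)·178.5 − 670·sin59°·143 − 600·191 = 0 → B_y = 593934/292 = 2034.02 ≈ 2034 N.
ΣF_y = 0: A_y + 2034.02 − 740 − 2.5·187 − 670·sin59° − 600 = 0 → A_y = 347.8 N.
ΣF_x = 0: A_x + 670·cos59° = 0 → A_x = -345.1 N.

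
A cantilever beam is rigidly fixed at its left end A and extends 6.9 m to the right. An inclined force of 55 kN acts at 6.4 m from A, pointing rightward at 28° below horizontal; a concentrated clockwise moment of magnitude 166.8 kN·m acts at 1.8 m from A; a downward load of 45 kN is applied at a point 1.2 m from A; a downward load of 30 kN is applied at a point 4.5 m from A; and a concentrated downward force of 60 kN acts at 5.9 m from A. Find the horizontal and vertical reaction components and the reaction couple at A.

A_x = -48.56 kN, A_y = 160.8 kN, M_A = 875.1 kN·m

ΣF_x = 0: A_x + 55·cos28° = 0 → A_x = -48.56 kN.
ΣF_y = 0: A_y − 55·sin28° − 45 − 30 − 60 = 0 → A_y = 160.8 kN.
ΣM about A: M_A − 55·sin28°·6.4 − 166.8 − 45·1.2 − 30·4.5 − 60·5.9 = 0 → M_A = 875.1 kN·m.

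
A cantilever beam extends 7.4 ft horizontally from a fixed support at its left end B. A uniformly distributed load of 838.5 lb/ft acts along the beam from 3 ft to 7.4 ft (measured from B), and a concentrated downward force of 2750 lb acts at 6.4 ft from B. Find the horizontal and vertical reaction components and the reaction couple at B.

B_x = 0, B_y = 6439 lb, M_B = 36780 lb·ft

Resultant of the distributed load: 838.5 × 4.4 = 3689.4 lb at 5.2 ft from B.
ΣF_x = 0: B_x = 0.
ΣF_y = 0: B_y − 838.5·4.4 − 2750 = 0 → B_y = 6439 lb.
ΣM about B: M_B − (838.5·4.4)·5.2 − 2750·6.4 = 0 → M_B = 36780 lb·ft.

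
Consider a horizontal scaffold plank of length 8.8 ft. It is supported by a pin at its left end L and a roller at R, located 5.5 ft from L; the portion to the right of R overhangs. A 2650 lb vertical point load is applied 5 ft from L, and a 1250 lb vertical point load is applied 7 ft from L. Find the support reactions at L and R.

L_x = 0, L_y = -100.0 lb, R_y = 4000 lb

Moments about L: R_y·5.5 − 2650·5 − 1250·7 = 0 → R_y = 22000/5.5 = 4000 lb.
ΣF_y = 0: L_y + 4000 − 2650 − 1250 = 0 → L_y = -100.0 lb.
ΣF_x = 0: no horizontal applied forces, so L_x = 0.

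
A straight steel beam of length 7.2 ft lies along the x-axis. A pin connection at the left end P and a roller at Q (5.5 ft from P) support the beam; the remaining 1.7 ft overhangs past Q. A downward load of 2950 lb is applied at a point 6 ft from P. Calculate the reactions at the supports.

Moments about P: Q_y·5.5 − 2950·6 = 0 → Q_y = 17700/5.5 = 3218.18 ≈ 3218 lb.
ΣF_y = 0: P_y + 3218.18 − 2950 = 0 → P_y = -268.2 lb.
ΣF_x = 0: no horizontal applied forces, so P_x = 0.

P_x = 0, P_y = -268.2 lb, Q_y = 3218 lb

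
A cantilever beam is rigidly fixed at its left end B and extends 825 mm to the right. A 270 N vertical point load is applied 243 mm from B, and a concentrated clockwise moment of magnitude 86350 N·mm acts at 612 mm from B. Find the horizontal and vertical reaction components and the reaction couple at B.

B_x = 0, B_y = 270.0 N, M_B = 152000 N·mm

ΣF_x = 0: B_x = 0.
ΣF_y = 0: B_y − 270 = 0 → B_y = 270.0 N.
ΣM about B: M_B − 270·243 − 86350 = 0 → M_B = 152000 N·mm.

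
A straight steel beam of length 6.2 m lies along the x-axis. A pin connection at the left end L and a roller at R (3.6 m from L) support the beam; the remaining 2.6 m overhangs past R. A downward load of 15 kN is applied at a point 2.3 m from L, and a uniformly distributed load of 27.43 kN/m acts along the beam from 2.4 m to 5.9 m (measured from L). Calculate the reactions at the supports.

Resultant of the distributed load: 27.43 × 3.5 = 96.005 kN at 4.15 m from L.
Taking moments about L: R_y·3.6 − 15·2.3 − (27.43·3.5)·4.15 = 0 → R_y = 432.92075/3.6 = 120.256 ≈ 120.3 kN.
ΣF_y = 0: L_y + 120.256 − 15 − 27.43·3.5 = 0 → L_y = -9.251 kN.
ΣF_x = 0: no horizontal applied forces, so L_x = 0.

L_x = 0, L_y = -9.251 kN, R_y = 120.3 kN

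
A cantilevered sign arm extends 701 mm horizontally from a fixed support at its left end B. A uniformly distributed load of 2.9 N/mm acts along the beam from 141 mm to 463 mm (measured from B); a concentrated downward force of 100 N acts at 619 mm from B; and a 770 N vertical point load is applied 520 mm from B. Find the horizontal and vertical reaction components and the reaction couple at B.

Resultant of the distributed load: 2.9 × 322 = 933.8 N at 302 mm from B.
ΣF_x = 0: B_x = 0.
ΣF_y = 0: B_y − 2.9·322 − 100 − 770 = 0 → B_y = 1804 N.
ΣM about B: M_B − (2.9·322)·302 − 100·619 − 770·520 = 0 → M_B = 744300 N·mm.

B_x = 0, B_y = 1804 N, M_B = 744300 N·mm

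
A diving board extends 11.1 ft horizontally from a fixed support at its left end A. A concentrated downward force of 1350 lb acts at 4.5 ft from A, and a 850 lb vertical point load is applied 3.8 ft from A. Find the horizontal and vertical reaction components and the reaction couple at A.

A_x = 0, A_y = 2200 lb, M_A = 9305 lb·ft

ΣF_x = 0: A_x = 0.
ΣF_y = 0: A_y − 1350 − 850 = 0 → A_y = 2200 lb.
ΣM about A: M_A − 1350·4.5 − 850·3.8 = 0 → M_A = 9305 lb·ft.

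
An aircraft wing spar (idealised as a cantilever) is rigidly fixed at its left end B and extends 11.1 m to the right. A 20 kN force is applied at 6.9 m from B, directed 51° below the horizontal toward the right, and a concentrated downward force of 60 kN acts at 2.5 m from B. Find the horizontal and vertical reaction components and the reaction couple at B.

ΣF_x = 0: B_x + 20·cos51° = 0 → B_x = -12.59 kN.
ΣF_y = 0: B_y − 20·sin51° − 60 = 0 → B_y = 75.54 kN.
ΣM about B: M_B − 20·sin51°·6.9 − 60·2.5 = 0 → M_B = 257.2 kN·m.

B_x = -12.59 kN, B_y = 75.54 kN, M_B = 257.2 kN·m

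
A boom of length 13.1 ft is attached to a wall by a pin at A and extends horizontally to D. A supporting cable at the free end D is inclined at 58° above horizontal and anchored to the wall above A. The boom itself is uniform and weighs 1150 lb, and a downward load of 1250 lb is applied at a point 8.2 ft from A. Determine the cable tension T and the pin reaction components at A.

T = 1601 lb, A_x = 848.2 lb, A_y = 1043 lb

ΣM about A: T·sin58°·13.1 − 1150·6.55 − 1250·8.2 = 0 → T = 17782.5/(13.1·0.848048) = 1600.67 ≈ 1601 lb.
ΣF_x = 0: A_x − T·cos58° = 0 → A_x = 1600.67 × 0.529919 = 848.2 lb.
ΣF_y = 0: A_y + T·sin58° − 1150 − 1250 = 0 → A_y = 2400 − 1600.67 × 0.848048 = 1043 lb.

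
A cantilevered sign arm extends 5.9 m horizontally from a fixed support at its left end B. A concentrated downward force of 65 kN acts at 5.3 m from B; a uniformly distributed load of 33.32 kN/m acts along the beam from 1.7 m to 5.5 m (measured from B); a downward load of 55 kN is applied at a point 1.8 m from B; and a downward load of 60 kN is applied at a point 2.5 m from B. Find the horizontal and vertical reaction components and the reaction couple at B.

Resultant of the distributed load: 33.32 × 3.8 = 126.616 kN at 3.6 m from B.
ΣF_x = 0: B_x = 0.
ΣF_y = 0: B_y − 65 − 33.32·3.8 − 55 − 60 = 0 → B_y = 306.6 kN.
ΣM about B: M_B − 65·5.3 − (33.32·3.8)·3.6 − 55·1.8 − 60·2.5 = 0 → M_B = 1049 kN·m.

B_x = 0, B_y = 306.6 kN, M_B = 1049 kN·m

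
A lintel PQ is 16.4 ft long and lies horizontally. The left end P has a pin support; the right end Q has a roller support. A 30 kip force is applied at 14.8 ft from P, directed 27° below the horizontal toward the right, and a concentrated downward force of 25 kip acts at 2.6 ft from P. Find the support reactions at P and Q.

Taking moments about P: Q_y·16.4 − 30·sin27°·14.8 − 25·2.6 = 0 → Q_y = 266.572/16.4 = 16.2544 ≈ 16.25 kip.
ΣF_y = 0: P_y + 16.2544 − 30·sin27° − 25 = 0 → P_y = 22.37 kip.
ΣF_x = 0: P_x + 30·cos27° = 0 → P_x = -26.73 kip.

P_x = -26.73 kip, P_y = 22.37 kip, Q_y = 16.25 kip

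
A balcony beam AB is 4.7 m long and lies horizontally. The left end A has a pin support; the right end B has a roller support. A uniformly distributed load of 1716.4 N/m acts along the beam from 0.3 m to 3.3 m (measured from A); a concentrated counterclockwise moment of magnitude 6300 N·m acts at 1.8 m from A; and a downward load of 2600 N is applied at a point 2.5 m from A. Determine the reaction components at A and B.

A_x = 0, A_y = 5735 N, B_y = 2015 N

Resultant of the distributed load: 1716.4 × 3 = 5149.2 N at 1.8 m from A.
ΣM about A: B_y·4.7 − (1716.4·3)·1.8 + 6300 − 2600·2.5 = 0 → B_y = 9468.56/4.7 = 2014.59 ≈ 2015 N.
ΣF_y = 0: A_y + 2014.59 − 1716.4·3 − 2600 = 0 → A_y = 5735 N.
ΣF_x = 0: no horizontal applied forces, so A_x = 0.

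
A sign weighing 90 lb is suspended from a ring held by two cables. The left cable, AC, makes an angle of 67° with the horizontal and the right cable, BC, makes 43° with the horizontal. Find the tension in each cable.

T_AC = 70.05 lb, T_BC = 37.42 lb

ΣF_x = 0: −T_AC·cos67° + T_BC·cos43° = 0 → T_BC = 0.534257·T_AC.
ΣF_y = 0: T_AC·sin67° + T_BC·sin43° = 90.
Substitute: T_AC·(0.920505 + 0.534257·0.681998) = 90 → T_AC = 70.0461 ≈ 70.05 lb.
Then T_BC = 0.534257 × 70.0461 = 37.42 lb.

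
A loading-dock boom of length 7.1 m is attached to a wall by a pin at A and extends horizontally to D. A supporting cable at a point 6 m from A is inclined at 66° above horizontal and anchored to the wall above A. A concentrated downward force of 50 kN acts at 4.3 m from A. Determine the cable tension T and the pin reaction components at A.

ΣM about A: T·sin66°·6 − 50·4.3 = 0 → T = 215/(6·0.913545) = 39.2245 ≈ 39.22 kN.
ΣF_x = 0: A_x − T·cos66° = 0 → A_x = 39.2245 × 0.406737 = 15.95 kN.
ΣF_y = 0: A_y + T·sin66° − 50 = 0 → A_y = 50 − 39.2245 × 0.913545 = 14.17 kN.

T = 39.22 kN, A_x = 15.95 kN, A_y = 14.17 kN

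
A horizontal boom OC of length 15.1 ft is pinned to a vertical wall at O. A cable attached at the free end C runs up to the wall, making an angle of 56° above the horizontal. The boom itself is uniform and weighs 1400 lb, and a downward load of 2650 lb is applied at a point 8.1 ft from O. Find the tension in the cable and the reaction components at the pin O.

T = 2559 lb, O_x = 1431 lb, O_y = 1928 lb

ΣM about O: T·sin56°·15.1 − 1400·7.55 − 2650·8.1 = 0 → T = 32035/(15.1·0.829038) = 2559.02 ≈ 2559 lb.
ΣF_x = 0: O_x − T·cos56° = 0 → O_x = 2559.02 × 0.559193 = 1431 lb.
ΣF_y = 0: O_y + T·sin56° − 1400 − 2650 = 0 → O_y = 4050 − 2559.02 × 0.829038 = 1928 lb.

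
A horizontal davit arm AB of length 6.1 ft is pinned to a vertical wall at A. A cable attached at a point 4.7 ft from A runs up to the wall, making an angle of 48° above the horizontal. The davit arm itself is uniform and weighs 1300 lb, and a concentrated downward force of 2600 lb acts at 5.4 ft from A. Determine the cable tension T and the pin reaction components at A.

T = 5155 lb, A_x = 3449 lb, A_y = 69.15 lb

ΣM about A: T·sin48°·4.7 − 1300·3.05 − 2600·5.4 = 0 → T = 18005/(4.7·0.743145) = 5154.92 ≈ 5155 lb.
ΣF_x = 0: A_x − T·cos48° = 0 → A_x = 5154.92 × 0.669131 = 3449 lb.
ΣF_y = 0: A_y + T·sin48° − 1300 − 2600 = 0 → A_y = 3900 − 5154.92 × 0.743145 = 69.15 lb.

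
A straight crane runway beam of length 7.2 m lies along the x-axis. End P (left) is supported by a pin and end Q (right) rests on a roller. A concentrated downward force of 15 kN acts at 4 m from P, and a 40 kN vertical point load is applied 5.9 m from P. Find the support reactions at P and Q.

P_x = 0, P_y = 13.89 kN, Q_y = 41.11 kN

Moments about P: Q_y·7.2 − 15·4 − 40·5.9 = 0 → Q_y = 296/7.2 = 41.1111 ≈ 41.11 kN.
ΣF_y = 0: P_y + 41.1111 − 15 − 40 = 0 → P_y = 13.89 kN.
ΣF_x = 0: no horizontal applied forces, so P_x = 0.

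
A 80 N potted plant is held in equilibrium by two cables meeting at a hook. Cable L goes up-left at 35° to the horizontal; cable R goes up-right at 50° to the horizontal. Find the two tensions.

T_L = 51.62 N, T_R = 65.78 N

ΣF_x = 0: −T_L·cos35° + T_R·cos50° = 0 → T_R = 1.27437·T_L.
ΣF_y = 0: T_L·sin35° + T_R·sin50° = 80.
Substitute: T_L·(0.573576 + 1.27437·0.766044) = 80 → T_L = 51.6196 ≈ 51.62 N.
Then T_R = 1.27437 × 51.6196 = 65.78 N.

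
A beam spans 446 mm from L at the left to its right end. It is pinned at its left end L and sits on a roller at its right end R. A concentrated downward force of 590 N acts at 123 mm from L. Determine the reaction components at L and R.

Taking moments about L: R_y·446 − 590·123 = 0 → R_y = 72570/446 = 162.713 ≈ 162.7 N.
ΣF_y = 0: L_y + 162.713 − 590 = 0 → L_y = 427.3 N.
ΣF_x = 0: no horizontal applied forces, so L_x = 0.

L_x = 0, L_y = 427.3 N, R_y = 162.7 N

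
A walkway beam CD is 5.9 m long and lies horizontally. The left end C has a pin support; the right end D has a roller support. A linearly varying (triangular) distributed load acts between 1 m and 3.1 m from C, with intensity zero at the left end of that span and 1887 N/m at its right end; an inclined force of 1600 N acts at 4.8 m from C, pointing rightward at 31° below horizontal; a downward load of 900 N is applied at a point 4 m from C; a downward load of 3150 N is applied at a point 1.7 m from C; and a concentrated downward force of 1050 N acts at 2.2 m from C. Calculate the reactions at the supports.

Resultant of the triangular load: ½ × 1887 × 2.1 = 1981.35 N, acting at 2.4 m from C (one-third of the span from the peak).
Moments about C: D_y·5.9 − (½·1887·2.1)·2.4 − 1600·sin31°·4.8 − 900·4 − 3150·1.7 − 1050·2.2 = 0 → D_y = 19975.7/5.9 = 3385.71 ≈ 3386 N.
ΣF_y = 0: C_y + 3385.71 − ½·1887·2.1 − 1600·sin31° − 900 − 3150 − 1050 = 0 → C_y = 4520 N.
ΣF_x = 0: C_x + 1600·cos31° = 0 → C_x = -1371 N.

C_x = -1371 N, C_y = 4520 N, D_y = 3386 N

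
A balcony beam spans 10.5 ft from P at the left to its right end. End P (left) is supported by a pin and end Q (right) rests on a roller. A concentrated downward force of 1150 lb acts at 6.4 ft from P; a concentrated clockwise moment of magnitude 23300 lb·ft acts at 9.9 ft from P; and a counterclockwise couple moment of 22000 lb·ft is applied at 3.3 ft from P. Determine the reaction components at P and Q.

ΣM about P: Q_y·10.5 − 1150·6.4 − 23300 + 22000 = 0 → Q_y = 8660/10.5 = 824.762 ≈ 824.8 lb.
ΣF_y = 0: P_y + 824.762 − 1150 = 0 → P_y = 325.2 lb.
ΣF_x = 0: no horizontal applied forces, so P_x = 0.

P_x = 0, P_y = 325.2 lb, Q_y = 824.8 lb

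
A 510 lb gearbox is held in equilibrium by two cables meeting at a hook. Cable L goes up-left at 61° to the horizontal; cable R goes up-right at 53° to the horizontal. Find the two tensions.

ΣF_x = 0: −T_L·cos61° + T_R·cos53° = 0 → T_R = 0.805579·T_L.
ΣF_y = 0: T_L·sin61° + T_R·sin53° = 510.
Substitute: T_L·(0.87462 + 0.805579·0.798636) = 510 → T_L = 335.972 ≈ 336.0 lb.
Then T_R = 0.805579 × 335.972 = 270.7 lb.

T_L = 336.0 lb, T_R = 270.7 lb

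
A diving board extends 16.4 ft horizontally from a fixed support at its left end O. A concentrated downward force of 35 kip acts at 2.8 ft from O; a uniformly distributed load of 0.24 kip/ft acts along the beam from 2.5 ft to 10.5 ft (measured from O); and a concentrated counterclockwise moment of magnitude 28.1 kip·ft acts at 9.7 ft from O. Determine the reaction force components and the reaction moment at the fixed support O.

O_x = 0, O_y = 36.92 kip, M_O = 82.38 kip·ft

Resultant of the distributed load: 0.24 × 8 = 1.92 kip at 6.5 ft from O.
ΣF_x = 0: O_x = 0.
ΣF_y = 0: O_y − 35 − 0.24·8 = 0 → O_y = 36.92 kip.
ΣM about O: M_O − 35·2.8 − (0.24·8)·6.5 + 28.1 = 0 → M_O = 82.38 kip·ft.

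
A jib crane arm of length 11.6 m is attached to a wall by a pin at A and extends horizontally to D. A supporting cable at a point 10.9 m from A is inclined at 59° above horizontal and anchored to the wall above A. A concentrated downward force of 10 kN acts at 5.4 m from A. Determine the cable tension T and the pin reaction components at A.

T = 5.780 kN, A_x = 2.977 kN, A_y = 5.046 kN

ΣM about A: T·sin59°·10.9 − 10·5.4 = 0 → T = 54/(10.9·0.857167) = 5.77965 ≈ 5.780 kN.
ΣF_x = 0: A_x − T·cos59° = 0 → A_x = 5.77965 × 0.515038 = 2.977 kN.
ΣF_y = 0: A_y + T·sin59° − 10 = 0 → A_y = 10 − 5.77965 × 0.857167 = 5.046 kN.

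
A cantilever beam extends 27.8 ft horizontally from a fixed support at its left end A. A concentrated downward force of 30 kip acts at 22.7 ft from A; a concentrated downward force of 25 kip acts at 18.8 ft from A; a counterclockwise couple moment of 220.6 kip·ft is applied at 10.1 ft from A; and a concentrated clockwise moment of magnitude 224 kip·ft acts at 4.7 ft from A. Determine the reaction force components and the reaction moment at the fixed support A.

A_x = 0, A_y = 55.00 kip, M_A = 1154 kip·ft

ΣF_x = 0: A_x = 0.
ΣF_y = 0: A_y − 30 − 25 = 0 → A_y = 55.00 kip.
ΣM about A: M_A − 30·22.7 − 25·18.8 + 220.6 − 224 = 0 → M_A = 1154 kip·ft.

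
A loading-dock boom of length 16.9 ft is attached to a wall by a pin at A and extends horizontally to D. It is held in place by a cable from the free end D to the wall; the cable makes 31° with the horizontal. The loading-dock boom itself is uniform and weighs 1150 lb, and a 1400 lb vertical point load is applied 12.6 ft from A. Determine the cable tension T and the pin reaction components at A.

T = 3143 lb, A_x = 2694 lb, A_y = 931.2 lb

ΣM about A: T·sin31°·16.9 − 1150·8.45 − 1400·12.6 = 0 → T = 27357.5/(16.9·0.515038) = 3143.04 ≈ 3143 lb.
ΣF_x = 0: A_x − T·cos31° = 0 → A_x = 3143.04 × 0.857167 = 2694 lb.
ΣF_y = 0: A_y + T·sin31° − 1150 − 1400 = 0 → A_y = 2550 − 3143.04 × 0.515038 = 931.2 lb.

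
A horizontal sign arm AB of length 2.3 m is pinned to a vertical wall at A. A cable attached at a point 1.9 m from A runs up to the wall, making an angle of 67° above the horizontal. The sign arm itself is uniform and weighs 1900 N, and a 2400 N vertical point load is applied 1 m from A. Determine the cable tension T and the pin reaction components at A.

T = 2622 N, A_x = 1024 N, A_y = 1887 N

ΣM about A: T·sin67°·1.9 − 1900·1.15 − 2400·1 = 0 → T = 4585/(1.9·0.920505) = 2621.56 ≈ 2622 N.
ΣF_x = 0: A_x − T·cos67° = 0 → A_x = 2621.56 × 0.390731 = 1024 N.
ΣF_y = 0: A_y + T·sin67° − 1900 − 2400 = 0 → A_y = 4300 − 2621.56 × 0.920505 = 1887 N.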